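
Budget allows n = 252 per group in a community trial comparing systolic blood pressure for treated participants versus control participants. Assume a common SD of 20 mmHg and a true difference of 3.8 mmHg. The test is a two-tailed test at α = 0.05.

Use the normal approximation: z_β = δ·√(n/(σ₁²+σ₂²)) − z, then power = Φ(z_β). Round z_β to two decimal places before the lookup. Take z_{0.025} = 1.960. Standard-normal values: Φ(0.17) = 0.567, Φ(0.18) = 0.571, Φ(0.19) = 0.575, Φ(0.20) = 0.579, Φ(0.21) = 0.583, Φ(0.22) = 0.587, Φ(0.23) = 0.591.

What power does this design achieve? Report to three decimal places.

Power ≈ 0.567

z_β = δ·√(n/(σ₁²+σ₂²)) − z_{α/2}
    = 3.8 · √(252/800) − 1.960
    = 3.8 · 0.56125 − 1.960
    = 2.1327 − 1.960 = 0.1727 → 0.17
Power = Φ(0.17) = 0.567.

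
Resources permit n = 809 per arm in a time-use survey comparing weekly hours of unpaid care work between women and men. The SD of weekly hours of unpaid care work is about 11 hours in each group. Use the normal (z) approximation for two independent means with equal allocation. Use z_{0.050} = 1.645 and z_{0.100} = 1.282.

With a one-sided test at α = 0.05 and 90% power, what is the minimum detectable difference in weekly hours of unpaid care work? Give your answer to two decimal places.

Minimum detectable difference ≈ 1.60 hours

δ = (z_α + z_β) · √((σ₁²+σ₂²)/n)
  = (1.645 + 1.282) · √(242/809)
  = 2.927 · √0.29913
  = 2.927 · 0.5469
  = 1.6009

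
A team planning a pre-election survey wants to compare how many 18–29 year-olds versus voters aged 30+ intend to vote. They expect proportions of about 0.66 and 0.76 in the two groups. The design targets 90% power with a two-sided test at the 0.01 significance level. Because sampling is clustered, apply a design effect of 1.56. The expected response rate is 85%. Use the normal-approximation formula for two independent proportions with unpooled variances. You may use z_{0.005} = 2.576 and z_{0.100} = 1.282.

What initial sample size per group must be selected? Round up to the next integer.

n = 1112 per group

n = (z_{α/2} + z_β)² · [p₁(1−p₁) + p₂(1−p₂)] / (p₁ − p₂)²
  = (2.576 + 1.282)² · (0.66·0.34 + 0.76·0.24) / (-0.10)²
  = (3.858)² · (0.2244 + 0.1824) / 0.0100
  = 14.8842 · 0.4068 / 0.0100
  = 605.49
Design effect: 1.56 × 605.49 = 944.56.
Adjust for 85% response: 944.56 / 0.85 = 1111.25.
Round up → n = 1112 per group.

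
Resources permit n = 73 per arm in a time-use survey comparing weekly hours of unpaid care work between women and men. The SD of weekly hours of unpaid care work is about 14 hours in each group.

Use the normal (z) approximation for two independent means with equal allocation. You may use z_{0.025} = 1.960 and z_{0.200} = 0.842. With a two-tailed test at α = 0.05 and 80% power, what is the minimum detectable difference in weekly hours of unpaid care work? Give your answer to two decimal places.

δ = (z_{α/2} + z_β) · √((σ₁²+σ₂²)/n)
  = (1.960 + 0.842) · √(392/73)
  = 2.802 · √5.3699
  = 2.802 · 2.3173
  = 6.4931

Minimum detectable difference ≈ 6.49 hours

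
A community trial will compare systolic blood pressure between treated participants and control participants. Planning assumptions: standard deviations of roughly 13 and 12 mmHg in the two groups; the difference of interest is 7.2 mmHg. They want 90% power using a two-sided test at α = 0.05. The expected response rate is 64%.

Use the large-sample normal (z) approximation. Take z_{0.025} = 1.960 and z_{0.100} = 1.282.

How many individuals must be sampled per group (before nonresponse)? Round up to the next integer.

n = (z_{α/2} + z_β)² · (σ₁² + σ₂²) / δ²
  = (1.960 + 1.282)² · (13² + 12² = 313) / 7.2²
  = 10.5106 · 313 / 51.84
  = 63.46
Adjust for 64% response: 63.46 / 0.64 = 99.16.
Round up → n = 100 per group.

n = 100 per group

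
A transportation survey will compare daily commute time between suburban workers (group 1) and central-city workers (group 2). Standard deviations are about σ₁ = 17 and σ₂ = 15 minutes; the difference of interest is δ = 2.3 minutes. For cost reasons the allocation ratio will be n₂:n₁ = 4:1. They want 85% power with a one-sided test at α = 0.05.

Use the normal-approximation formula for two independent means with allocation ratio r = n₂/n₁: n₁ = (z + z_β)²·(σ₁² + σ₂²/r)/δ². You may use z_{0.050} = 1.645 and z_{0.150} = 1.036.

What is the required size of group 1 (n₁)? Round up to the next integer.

n₁ = (z_α + z_β)² · (σ₁² + σ₂²/r) / δ²
   = (1.645 + 1.036)² · (17² + 15²/4) / 2.3²
   = 7.1878 · (289 + 56.25) / 5.29
   = 7.1878 · 345.25 / 5.29
   = 469.11
Round up → n₁ = 470; n₂ = r·n₁ = 4 × 470 = 1880.

n₁ = 470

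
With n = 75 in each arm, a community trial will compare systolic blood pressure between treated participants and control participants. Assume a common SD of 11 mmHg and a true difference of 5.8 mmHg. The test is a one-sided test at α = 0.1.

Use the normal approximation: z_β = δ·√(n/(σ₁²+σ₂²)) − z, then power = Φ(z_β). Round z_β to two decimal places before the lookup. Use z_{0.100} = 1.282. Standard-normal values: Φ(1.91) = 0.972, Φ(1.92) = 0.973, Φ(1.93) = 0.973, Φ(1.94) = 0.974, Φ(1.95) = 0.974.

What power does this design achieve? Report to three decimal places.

z_β = δ·√(n/(σ₁²+σ₂²)) − z_α
    = 5.8 · √(75/242) − 1.282
    = 5.8 · 0.55670 − 1.282
    = 3.2289 − 1.282 = 1.9469 → 1.95
Power = Φ(1.95) = 0.974.

Power ≈ 0.974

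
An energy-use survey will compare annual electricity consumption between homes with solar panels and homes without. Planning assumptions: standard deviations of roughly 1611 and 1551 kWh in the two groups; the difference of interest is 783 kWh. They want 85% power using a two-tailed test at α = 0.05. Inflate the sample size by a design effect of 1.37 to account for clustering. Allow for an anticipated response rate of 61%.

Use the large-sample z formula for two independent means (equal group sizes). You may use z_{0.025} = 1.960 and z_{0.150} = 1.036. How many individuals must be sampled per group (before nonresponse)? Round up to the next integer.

n = 165 per group

n = (z_{α/2} + z_β)² · (σ₁² + σ₂²) / δ²
  = (1.960 + 1.036)² · (1611² + 1551² = 5000922) / 783²
  = 8.9760 · 5000922 / 613089
  = 73.22
Design effect: 1.37 × 73.22 = 100.31.
Adjust for 61% response: 100.31 / 0.61 = 164.44.
Round up → n = 165 per group.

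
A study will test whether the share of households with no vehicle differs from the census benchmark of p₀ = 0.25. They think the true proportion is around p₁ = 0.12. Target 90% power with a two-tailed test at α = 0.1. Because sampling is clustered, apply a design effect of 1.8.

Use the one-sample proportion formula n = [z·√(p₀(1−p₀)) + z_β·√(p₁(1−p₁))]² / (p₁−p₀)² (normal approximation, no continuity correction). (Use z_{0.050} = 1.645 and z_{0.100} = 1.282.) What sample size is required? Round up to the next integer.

n = [z_{α/2}·√(p₀q₀) + z_β·√(p₁q₁)]² / (p₁ − p₀)²
  = [1.645·√(0.25·0.75) + 1.282·√(0.12·0.88)]² / (-0.13)²
  = [1.645·0.4330 + 1.282·0.3250]² / 0.0169
  = [1.1289]² / 0.0169
  = 75.41
Design effect: 1.8 × 75.41 = 135.74.
Round up → n = 136.

n = 136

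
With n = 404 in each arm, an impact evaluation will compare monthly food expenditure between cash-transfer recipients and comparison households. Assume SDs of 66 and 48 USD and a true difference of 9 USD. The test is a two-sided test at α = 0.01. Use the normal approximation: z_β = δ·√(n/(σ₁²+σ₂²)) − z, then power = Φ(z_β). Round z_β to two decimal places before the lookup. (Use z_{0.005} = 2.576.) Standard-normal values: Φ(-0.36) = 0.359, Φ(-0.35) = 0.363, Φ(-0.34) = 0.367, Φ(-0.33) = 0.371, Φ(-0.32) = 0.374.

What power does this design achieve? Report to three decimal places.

z_β = δ·√(n/(σ₁²+σ₂²)) − z_{α/2}
    = 9 · √(404/6660) − 2.576
    = 9 · 0.24629 − 2.576
    = 2.2166 − 2.576 = -0.3594 → -0.36
Power = Φ(-0.36) = 0.359.

Power ≈ 0.359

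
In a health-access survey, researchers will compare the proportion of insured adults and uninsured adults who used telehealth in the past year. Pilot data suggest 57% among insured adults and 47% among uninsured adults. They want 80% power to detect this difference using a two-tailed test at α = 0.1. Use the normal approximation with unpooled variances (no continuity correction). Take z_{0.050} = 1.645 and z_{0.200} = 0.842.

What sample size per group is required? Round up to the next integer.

n = (z_{α/2} + z_β)² · [p₁(1−p₁) + p₂(1−p₂)] / (p₁ − p₂)²
  = (1.645 + 0.842)² · (0.57·0.43 + 0.47·0.53) / (0.10)²
  = (2.487)² · (0.2451 + 0.2491) / 0.0100
  = 6.1852 · 0.4942 / 0.0100
  = 305.67
Round up → n = 306 per group.

n = 306 per group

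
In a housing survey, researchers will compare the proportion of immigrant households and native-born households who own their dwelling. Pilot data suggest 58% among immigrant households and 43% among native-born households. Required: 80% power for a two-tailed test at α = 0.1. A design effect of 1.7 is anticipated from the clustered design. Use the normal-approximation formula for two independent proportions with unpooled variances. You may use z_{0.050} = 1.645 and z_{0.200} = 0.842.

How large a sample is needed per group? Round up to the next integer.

n = (z_{α/2} + z_β)² · [p₁(1−p₁) + p₂(1−p₂)] / (p₁ − p₂)²
  = (1.645 + 0.842)² · (0.58·0.42 + 0.43·0.57) / (0.15)²
  = (2.487)² · (0.2436 + 0.2451) / 0.0225
  = 6.1852 · 0.4887 / 0.0225
  = 134.34
Design effect: 1.7 × 134.34 = 228.38.
Round up → n = 229 per group.

n = 229 per group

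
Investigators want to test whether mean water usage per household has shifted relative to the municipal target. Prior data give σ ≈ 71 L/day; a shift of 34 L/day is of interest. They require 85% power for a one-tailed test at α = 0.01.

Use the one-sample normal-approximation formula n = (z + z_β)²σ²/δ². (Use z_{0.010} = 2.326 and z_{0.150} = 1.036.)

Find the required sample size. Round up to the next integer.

n = 50

n = (z_α + z_β)² · σ² / δ²
  = (2.326 + 1.036)² · 71² / 34²
  = 11.3030 · 5041 / 1156
  = 49.29
Round up → n = 50.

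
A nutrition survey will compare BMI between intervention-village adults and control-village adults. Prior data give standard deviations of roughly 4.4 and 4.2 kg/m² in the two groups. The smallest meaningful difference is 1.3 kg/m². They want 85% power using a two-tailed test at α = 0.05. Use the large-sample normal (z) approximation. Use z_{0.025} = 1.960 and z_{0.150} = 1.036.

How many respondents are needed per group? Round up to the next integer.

n = (z_{α/2} + z_β)² · (σ₁² + σ₂²) / δ²
  = (1.960 + 1.036)² · (4.4² + 4.2² = 37) / 1.3²
  = 8.9760 · 37 / 1.69
  = 196.52
Round up → n = 197 per group.

n = 197 per group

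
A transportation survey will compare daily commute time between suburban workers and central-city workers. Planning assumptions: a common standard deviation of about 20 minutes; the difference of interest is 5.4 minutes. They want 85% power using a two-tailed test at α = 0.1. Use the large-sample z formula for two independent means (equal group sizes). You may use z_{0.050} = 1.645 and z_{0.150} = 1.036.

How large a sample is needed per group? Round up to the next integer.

n = (z_{α/2} + z_β)² · (σ₁² + σ₂²) / δ²
  = (1.645 + 1.036)² · (2·20² = 800) / 5.4²
  = 7.1878 · 800 / 29.16
  = 197.20
Round up → n = 198 per group.

n = 198 per group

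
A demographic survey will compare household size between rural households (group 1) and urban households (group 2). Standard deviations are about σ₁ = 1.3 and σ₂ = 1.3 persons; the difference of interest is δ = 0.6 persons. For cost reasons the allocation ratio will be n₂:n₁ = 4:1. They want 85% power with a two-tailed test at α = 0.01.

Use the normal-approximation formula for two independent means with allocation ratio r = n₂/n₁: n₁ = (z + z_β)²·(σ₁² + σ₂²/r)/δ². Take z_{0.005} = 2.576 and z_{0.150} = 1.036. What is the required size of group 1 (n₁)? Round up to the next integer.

n₁ = (z_{α/2} + z_β)² · (σ₁² + σ₂²/r) / δ²
   = (2.576 + 1.036)² · (1.3² + 1.3²/4) / 0.6²
   = 13.0465 · (1.69 + 0.4225) / 0.36
   = 13.0465 · 2.1125 / 0.36
   = 76.56
Round up → n₁ = 77; n₂ = r·n₁ = 4 × 77 = 308.

n₁ = 77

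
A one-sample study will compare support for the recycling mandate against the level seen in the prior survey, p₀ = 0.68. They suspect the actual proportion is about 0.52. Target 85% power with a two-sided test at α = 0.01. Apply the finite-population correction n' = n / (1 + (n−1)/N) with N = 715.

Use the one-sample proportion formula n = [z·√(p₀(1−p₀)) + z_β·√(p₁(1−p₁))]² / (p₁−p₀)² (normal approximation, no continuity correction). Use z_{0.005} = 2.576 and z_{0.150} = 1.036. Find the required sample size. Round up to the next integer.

n = 100

n = [z_{α/2}·√(p₀q₀) + z_β·√(p₁q₁)]² / (p₁ − p₀)²
  = [2.576·√(0.68·0.32) + 1.036·√(0.52·0.48)]² / (-0.16)²
  = [2.576·0.4665 + 1.036·0.4996]² / 0.0256
  = [1.7192]² / 0.0256
  = 115.46
Finite-population correction (N = 715): 115.46 / (1 + (115.46 − 1)/715) = 99.53.
Round up → n = 100.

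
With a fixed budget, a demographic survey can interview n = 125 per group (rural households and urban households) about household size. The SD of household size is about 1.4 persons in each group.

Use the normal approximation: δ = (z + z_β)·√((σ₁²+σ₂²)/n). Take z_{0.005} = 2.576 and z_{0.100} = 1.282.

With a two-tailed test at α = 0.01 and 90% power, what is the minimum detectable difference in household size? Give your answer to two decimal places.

Minimum detectable difference ≈ 0.68 persons

δ = (z_{α/2} + z_β) · √((σ₁²+σ₂²)/n)
  = (2.576 + 1.282) · √(3.92/125)
  = 3.858 · √0.03136
  = 3.858 · 0.1771
  = 0.6832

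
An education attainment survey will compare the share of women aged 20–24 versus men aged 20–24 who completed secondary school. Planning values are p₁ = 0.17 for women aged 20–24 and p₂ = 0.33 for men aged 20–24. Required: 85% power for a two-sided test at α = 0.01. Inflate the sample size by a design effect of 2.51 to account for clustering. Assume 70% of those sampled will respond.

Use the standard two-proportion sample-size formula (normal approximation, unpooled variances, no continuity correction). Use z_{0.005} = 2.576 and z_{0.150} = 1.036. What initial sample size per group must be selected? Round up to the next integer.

n = 662 per group

n = (z_{α/2} + z_β)² · [p₁(1−p₁) + p₂(1−p₂)] / (p₁ − p₂)²
  = (2.576 + 1.036)² · (0.17·0.83 + 0.33·0.67) / (-0.16)²
  = (3.612)² · (0.1411 + 0.2211) / 0.0256
  = 13.0465 · 0.3622 / 0.0256
  = 184.59
Design effect: 2.51 × 184.59 = 463.32.
Adjust for 70% response: 463.32 / 0.70 = 661.88.
Round up → n = 662 per group.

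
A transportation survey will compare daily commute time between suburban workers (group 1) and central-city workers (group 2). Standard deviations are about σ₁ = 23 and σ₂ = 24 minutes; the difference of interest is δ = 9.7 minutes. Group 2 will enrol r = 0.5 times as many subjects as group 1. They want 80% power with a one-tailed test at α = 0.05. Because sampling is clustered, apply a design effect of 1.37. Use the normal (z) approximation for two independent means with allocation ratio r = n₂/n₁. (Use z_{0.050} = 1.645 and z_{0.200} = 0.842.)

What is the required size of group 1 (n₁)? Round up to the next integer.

n₁ = (z_α + z_β)² · (σ₁² + σ₂²/r) / δ²
   = (1.645 + 0.842)² · (23² + 24²/0.5) / 9.7²
   = 6.1852 · (529 + 1152) / 94.09
   = 6.1852 · 1681 / 94.09
   = 110.50
Design effect: 1.37 × 110.50 = 151.39.
Round up → n₁ = 152; n₂ = r·n₁ = 0.5 × 152 = 76.

n₁ = 152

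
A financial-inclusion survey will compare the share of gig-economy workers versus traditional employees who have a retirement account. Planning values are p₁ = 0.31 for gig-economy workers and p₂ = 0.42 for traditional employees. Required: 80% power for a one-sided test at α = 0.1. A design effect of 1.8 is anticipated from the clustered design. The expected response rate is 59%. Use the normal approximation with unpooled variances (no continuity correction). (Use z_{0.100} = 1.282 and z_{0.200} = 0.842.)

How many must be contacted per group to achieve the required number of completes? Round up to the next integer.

n = (z_α + z_β)² · [p₁(1−p₁) + p₂(1−p₂)] / (p₁ − p₂)²
  = (1.282 + 0.842)² · (0.31·0.69 + 0.42·0.58) / (-0.11)²
  = (2.124)² · (0.2139 + 0.2436) / 0.0121
  = 4.5114 · 0.4575 / 0.0121
  = 170.57
Design effect: 1.8 × 170.57 = 307.03.
Adjust for 59% response: 307.03 / 0.59 = 520.40.
Round up → n = 521 per group.

n = 521 per group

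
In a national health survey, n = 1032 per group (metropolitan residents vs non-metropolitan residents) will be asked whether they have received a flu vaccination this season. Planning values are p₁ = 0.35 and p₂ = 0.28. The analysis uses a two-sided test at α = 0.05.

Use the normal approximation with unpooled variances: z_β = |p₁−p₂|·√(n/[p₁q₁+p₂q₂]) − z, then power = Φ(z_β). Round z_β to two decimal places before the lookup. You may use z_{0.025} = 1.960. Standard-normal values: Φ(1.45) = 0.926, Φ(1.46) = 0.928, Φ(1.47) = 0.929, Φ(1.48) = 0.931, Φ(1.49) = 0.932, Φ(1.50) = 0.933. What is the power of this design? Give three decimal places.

z_β = |p₁−p₂|·√(n/[p₁q₁+p₂q₂]) − z_{α/2}
    = 0.07 · √(1032/0.4291) − 1.960
    = 0.07 · 49.0411 − 1.960
    = 3.4329 − 1.960 = 1.4729 → 1.47
Power = Φ(1.47) = 0.929.

Power ≈ 0.929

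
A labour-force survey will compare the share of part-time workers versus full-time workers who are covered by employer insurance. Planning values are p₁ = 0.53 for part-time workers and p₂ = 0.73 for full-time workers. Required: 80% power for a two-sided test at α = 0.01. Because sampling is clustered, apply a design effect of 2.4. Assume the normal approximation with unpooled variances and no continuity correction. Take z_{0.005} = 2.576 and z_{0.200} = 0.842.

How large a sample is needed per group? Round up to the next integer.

n = 313 per group

n = (z_{α/2} + z_β)² · [p₁(1−p₁) + p₂(1−p₂)] / (p₁ − p₂)²
  = (2.576 + 0.842)² · (0.53·0.47 + 0.73·0.27) / (-0.20)²
  = (3.418)² · (0.2491 + 0.1971) / 0.0400
  = 11.6827 · 0.4462 / 0.0400
  = 130.32
Design effect: 2.4 × 130.32 = 312.77.
Round up → n = 313 per group.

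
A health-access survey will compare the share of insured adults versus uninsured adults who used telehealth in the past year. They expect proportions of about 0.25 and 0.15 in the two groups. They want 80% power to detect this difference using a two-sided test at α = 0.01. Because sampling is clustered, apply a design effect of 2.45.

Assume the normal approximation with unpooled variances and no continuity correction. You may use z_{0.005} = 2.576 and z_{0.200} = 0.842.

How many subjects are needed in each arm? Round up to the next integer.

n = (z_{α/2} + z_β)² · [p₁(1−p₁) + p₂(1−p₂)] / (p₁ − p₂)²
  = (2.576 + 0.842)² · (0.25·0.75 + 0.15·0.85) / (0.10)²
  = (3.418)² · (0.1875 + 0.1275) / 0.0100
  = 11.6827 · 0.3150 / 0.0100
  = 368.01
Design effect: 2.45 × 368.01 = 901.61.
Round up → n = 902 per group.

n = 902 per group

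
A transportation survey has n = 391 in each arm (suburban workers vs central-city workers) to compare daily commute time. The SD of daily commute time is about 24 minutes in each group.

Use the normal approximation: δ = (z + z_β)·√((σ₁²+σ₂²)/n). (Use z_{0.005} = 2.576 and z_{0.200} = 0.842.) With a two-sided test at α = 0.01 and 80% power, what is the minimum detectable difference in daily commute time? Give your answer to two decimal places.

Minimum detectable difference ≈ 5.87 minutes

δ = (z_{α/2} + z_β) · √((σ₁²+σ₂²)/n)
  = (2.576 + 0.842) · √(1152/391)
  = 3.418 · √2.9463
  = 3.418 · 1.7165
  = 5.8669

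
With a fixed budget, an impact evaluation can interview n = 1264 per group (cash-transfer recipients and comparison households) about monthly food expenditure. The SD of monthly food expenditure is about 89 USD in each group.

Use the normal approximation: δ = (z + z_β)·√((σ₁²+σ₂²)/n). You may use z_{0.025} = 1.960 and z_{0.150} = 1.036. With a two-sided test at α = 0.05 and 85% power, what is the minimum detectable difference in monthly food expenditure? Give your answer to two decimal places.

Minimum detectable difference ≈ 10.61 USD

δ = (z_{α/2} + z_β) · √((σ₁²+σ₂²)/n)
  = (1.960 + 1.036) · √(15842/1264)
  = 2.996 · √12.5332
  = 2.996 · 3.5402
  = 10.6065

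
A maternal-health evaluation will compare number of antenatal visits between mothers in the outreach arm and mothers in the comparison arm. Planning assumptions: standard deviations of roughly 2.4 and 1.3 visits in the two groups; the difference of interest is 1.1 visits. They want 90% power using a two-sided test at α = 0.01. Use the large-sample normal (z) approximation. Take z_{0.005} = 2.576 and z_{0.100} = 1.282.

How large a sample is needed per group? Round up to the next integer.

n = 92 per group

n = (z_{α/2} + z_β)² · (σ₁² + σ₂²) / δ²
  = (2.576 + 1.282)² · (2.4² + 1.3² = 7.45) / 1.1²
  = 14.8842 · 7.45 / 1.21
  = 91.64
Round up → n = 92 per group.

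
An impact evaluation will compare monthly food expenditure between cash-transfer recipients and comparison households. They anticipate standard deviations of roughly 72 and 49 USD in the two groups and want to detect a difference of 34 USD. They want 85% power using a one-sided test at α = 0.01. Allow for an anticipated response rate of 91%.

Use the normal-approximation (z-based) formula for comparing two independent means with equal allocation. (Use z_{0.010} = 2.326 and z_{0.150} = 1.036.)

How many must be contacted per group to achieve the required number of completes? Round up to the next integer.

n = 82 per group

n = (z_α + z_β)² · (σ₁² + σ₂²) / δ²
  = (2.326 + 1.036)² · (72² + 49² = 7585) / 34²
  = 11.3030 · 7585 / 1156
  = 74.16
Adjust for 91% response: 74.16 / 0.91 = 81.50.
Round up → n = 82 per group.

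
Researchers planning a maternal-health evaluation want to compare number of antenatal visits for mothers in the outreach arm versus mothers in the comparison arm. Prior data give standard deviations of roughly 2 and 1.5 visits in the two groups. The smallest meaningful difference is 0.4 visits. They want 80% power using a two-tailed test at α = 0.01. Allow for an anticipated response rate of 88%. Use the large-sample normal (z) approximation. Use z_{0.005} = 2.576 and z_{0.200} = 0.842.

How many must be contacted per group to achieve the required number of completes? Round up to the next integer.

n = 519 per group

n = (z_{α/2} + z_β)² · (σ₁² + σ₂²) / δ²
  = (2.576 + 0.842)² · (2² + 1.5² = 6.25) / 0.4²
  = 11.6827 · 6.25 / 0.16
  = 456.36
Adjust for 88% response: 456.36 / 0.88 = 518.59.
Round up → n = 519 per group.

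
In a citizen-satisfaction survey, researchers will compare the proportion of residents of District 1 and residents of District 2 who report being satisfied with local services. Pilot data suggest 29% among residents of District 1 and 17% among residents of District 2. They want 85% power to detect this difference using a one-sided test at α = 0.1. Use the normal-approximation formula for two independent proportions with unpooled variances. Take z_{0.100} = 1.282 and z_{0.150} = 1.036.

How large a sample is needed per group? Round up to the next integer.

n = 130 per group

n = (z_α + z_β)² · [p₁(1−p₁) + p₂(1−p₂)] / (p₁ − p₂)²
  = (1.282 + 1.036)² · (0.29·0.71 + 0.17·0.83) / (0.12)²
  = (2.318)² · (0.2059 + 0.1411) / 0.0144
  = 5.3731 · 0.3470 / 0.0144
  = 129.48
Round up → n = 130 per group.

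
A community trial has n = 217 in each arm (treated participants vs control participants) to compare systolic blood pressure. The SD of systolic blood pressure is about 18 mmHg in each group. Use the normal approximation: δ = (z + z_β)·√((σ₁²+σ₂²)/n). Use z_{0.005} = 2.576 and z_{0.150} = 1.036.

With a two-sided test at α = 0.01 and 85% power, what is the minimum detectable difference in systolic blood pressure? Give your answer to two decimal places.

Minimum detectable difference ≈ 6.24 mmHg

δ = (z_{α/2} + z_β) · √((σ₁²+σ₂²)/n)
  = (2.576 + 1.036) · √(648/217)
  = 3.612 · √2.9862
  = 3.612 · 1.7281
  = 6.2417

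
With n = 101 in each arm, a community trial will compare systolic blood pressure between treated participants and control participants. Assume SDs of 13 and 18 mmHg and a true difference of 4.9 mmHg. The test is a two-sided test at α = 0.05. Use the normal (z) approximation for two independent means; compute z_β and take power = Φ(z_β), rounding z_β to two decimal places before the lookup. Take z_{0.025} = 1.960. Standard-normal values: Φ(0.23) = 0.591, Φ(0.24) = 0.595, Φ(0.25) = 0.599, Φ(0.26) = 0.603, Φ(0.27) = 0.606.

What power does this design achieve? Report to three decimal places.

Power ≈ 0.603

z_β = δ·√(n/(σ₁²+σ₂²)) − z_{α/2}
    = 4.9 · √(101/493) − 1.960
    = 4.9 · 0.45262 − 1.960
    = 2.2179 − 1.960 = 0.2579 → 0.26
Power = Φ(0.26) = 0.603.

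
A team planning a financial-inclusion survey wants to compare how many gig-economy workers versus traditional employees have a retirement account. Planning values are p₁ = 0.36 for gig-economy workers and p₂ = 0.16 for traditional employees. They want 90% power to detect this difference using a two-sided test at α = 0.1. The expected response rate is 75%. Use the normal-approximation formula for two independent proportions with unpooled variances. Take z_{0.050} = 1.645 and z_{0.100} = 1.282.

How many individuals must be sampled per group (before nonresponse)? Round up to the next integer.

n = 105 per group

n = (z_{α/2} + z_β)² · [p₁(1−p₁) + p₂(1−p₂)] / (p₁ − p₂)²
  = (1.645 + 1.282)² · (0.36·0.64 + 0.16·0.84) / (0.20)²
  = (2.927)² · (0.2304 + 0.1344) / 0.0400
  = 8.5673 · 0.3648 / 0.0400
  = 78.13
Adjust for 75% response: 78.13 / 0.75 = 104.18.
Round up → n = 105 per group.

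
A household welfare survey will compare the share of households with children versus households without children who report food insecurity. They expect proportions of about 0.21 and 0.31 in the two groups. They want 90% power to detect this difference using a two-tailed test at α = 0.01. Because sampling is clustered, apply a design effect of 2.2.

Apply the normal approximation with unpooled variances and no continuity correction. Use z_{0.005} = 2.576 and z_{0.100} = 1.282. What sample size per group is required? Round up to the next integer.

n = (z_{α/2} + z_β)² · [p₁(1−p₁) + p₂(1−p₂)] / (p₁ − p₂)²
  = (2.576 + 1.282)² · (0.21·0.79 + 0.31·0.69) / (-0.10)²
  = (3.858)² · (0.1659 + 0.2139) / 0.0100
  = 14.8842 · 0.3798 / 0.0100
  = 565.30
Design effect: 2.2 × 565.30 = 1243.66.
Round up → n = 1244 per group.

n = 1244 per group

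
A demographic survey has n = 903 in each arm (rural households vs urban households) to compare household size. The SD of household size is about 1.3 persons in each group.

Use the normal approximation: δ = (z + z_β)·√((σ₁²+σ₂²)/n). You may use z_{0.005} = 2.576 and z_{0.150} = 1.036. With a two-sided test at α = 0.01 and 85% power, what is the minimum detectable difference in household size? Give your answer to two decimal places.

δ = (z_{α/2} + z_β) · √((σ₁²+σ₂²)/n)
  = (2.576 + 1.036) · √(3.38/903)
  = 3.612 · √0.00374
  = 3.612 · 0.0612
  = 0.2210

Minimum detectable difference ≈ 0.22 persons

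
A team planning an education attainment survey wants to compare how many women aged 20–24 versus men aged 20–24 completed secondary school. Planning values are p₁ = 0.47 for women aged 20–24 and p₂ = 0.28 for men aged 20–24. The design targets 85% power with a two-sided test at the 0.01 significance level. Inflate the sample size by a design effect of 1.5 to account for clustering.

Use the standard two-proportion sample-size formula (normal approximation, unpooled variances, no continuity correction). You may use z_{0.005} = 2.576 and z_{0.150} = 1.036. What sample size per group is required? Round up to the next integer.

n = (z_{α/2} + z_β)² · [p₁(1−p₁) + p₂(1−p₂)] / (p₁ − p₂)²
  = (2.576 + 1.036)² · (0.47·0.53 + 0.28·0.72) / (0.19)²
  = (3.612)² · (0.2491 + 0.2016) / 0.0361
  = 13.0465 · 0.4507 / 0.0361
  = 162.88
Design effect: 1.5 × 162.88 = 244.32.
Round up → n = 245 per group.

n = 245 per group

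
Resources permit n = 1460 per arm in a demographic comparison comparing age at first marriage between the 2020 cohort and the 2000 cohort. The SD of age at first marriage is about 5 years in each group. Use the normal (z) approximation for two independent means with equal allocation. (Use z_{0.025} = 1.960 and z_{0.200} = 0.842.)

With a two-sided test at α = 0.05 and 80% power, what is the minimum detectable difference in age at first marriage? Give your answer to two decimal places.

δ = (z_{α/2} + z_β) · √((σ₁²+σ₂²)/n)
  = (1.960 + 0.842) · √(50/1460)
  = 2.802 · √0.03425
  = 2.802 · 0.1851
  = 0.5185

Minimum detectable difference ≈ 0.52 years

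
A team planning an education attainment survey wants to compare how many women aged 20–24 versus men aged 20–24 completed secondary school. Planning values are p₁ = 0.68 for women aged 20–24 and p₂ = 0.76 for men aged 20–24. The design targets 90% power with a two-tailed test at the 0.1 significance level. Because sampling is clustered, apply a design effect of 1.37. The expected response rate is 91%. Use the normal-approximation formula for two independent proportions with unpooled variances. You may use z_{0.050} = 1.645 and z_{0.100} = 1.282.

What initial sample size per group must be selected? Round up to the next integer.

n = (z_{α/2} + z_β)² · [p₁(1−p₁) + p₂(1−p₂)] / (p₁ − p₂)²
  = (1.645 + 1.282)² · (0.68·0.32 + 0.76·0.24) / (-0.08)²
  = (2.927)² · (0.2176 + 0.1824) / 0.0064
  = 8.5673 · 0.4000 / 0.0064
  = 535.46
Design effect: 1.37 × 535.46 = 733.58.
Adjust for 91% response: 733.58 / 0.91 = 806.13.
Round up → n = 807 per group.

n = 807 per group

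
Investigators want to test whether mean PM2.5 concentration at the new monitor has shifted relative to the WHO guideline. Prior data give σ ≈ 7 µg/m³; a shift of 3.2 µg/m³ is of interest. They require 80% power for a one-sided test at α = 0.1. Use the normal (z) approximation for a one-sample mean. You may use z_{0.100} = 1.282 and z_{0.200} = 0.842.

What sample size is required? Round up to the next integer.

n = 22

n = (z_α + z_β)² · σ² / δ²
  = (1.282 + 0.842)² · 7² / 3.2²
  = 4.5114 · 49 / 10.24
  = 21.59
Round up → n = 22.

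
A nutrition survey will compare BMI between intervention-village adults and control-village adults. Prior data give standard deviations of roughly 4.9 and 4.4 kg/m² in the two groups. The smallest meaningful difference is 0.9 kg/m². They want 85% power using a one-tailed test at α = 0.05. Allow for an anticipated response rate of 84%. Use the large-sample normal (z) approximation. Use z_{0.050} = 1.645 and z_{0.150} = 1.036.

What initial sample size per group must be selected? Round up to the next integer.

n = (z_α + z_β)² · (σ₁² + σ₂²) / δ²
  = (1.645 + 1.036)² · (4.9² + 4.4² = 43.37) / 0.9²
  = 7.1878 · 43.37 / 0.81
  = 384.86
Adjust for 84% response: 384.86 / 0.84 = 458.16.
Round up → n = 459 per group.

n = 459 per group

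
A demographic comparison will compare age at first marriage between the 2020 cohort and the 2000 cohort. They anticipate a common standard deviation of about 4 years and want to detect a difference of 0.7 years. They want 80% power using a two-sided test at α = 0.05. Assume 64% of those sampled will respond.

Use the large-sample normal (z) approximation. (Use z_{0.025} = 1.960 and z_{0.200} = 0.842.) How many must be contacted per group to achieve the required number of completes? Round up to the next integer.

n = (z_{α/2} + z_β)² · (σ₁² + σ₂²) / δ²
  = (1.960 + 0.842)² · (2·4² = 32) / 0.7²
  = 7.8512 · 32 / 0.49
  = 512.73
Adjust for 64% response: 512.73 / 0.64 = 801.14.
Round up → n = 802 per group.

n = 802 per group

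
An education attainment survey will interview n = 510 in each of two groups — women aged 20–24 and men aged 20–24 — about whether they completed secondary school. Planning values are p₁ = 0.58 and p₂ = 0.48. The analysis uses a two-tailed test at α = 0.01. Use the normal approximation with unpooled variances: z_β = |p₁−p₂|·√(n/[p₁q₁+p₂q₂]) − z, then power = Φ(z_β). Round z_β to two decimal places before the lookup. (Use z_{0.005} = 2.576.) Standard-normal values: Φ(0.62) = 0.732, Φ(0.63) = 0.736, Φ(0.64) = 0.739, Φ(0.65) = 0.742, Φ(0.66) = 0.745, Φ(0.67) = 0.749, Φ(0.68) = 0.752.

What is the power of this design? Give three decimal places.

z_β = |p₁−p₂|·√(n/[p₁q₁+p₂q₂]) − z_{α/2}
    = 0.10 · √(510/0.4932) − 2.576
    = 0.10 · 32.1569 − 2.576
    = 3.2157 − 2.576 = 0.6397 → 0.64
Power = Φ(0.64) = 0.739.

Power ≈ 0.739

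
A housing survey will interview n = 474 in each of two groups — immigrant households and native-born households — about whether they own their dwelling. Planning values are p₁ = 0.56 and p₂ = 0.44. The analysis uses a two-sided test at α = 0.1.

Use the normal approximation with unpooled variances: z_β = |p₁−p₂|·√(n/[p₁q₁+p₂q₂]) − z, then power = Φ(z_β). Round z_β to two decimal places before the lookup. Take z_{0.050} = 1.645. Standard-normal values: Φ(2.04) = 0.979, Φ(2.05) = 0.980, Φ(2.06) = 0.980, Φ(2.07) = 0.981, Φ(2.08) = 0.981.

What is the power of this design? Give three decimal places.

Power ≈ 0.981

z_β = |p₁−p₂|·√(n/[p₁q₁+p₂q₂]) − z_{α/2}
    = 0.12 · √(474/0.4928) − 1.645
    = 0.12 · 31.0137 − 1.645
    = 3.7216 − 1.645 = 2.0766 → 2.08
Power = Φ(2.08) = 0.981.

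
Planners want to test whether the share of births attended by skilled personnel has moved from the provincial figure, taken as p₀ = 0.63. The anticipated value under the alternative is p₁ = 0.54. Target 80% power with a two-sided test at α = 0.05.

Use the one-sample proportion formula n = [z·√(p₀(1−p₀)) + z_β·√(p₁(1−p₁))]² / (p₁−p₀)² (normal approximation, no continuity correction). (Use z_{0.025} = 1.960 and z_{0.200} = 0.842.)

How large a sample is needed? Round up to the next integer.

n = [z_{α/2}·√(p₀q₀) + z_β·√(p₁q₁)]² / (p₁ − p₀)²
  = [1.960·√(0.63·0.37) + 0.842·√(0.54·0.46)]² / (-0.09)²
  = [1.960·0.4828 + 0.842·0.4984]² / 0.0081
  = [1.3659]² / 0.0081
  = 230.35
Round up → n = 231.

n = 231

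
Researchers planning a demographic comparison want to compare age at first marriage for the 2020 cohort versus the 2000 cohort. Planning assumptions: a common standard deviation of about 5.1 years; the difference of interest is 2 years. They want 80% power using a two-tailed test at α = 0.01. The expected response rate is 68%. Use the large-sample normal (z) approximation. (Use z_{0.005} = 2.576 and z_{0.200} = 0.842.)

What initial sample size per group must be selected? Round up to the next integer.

n = 224 per group

n = (z_{α/2} + z_β)² · (σ₁² + σ₂²) / δ²
  = (2.576 + 0.842)² · (2·5.1² = 52.02) / 2²
  = 11.6827 · 52.02 / 4
  = 151.93
Adjust for 68% response: 151.93 / 0.68 = 223.43.
Round up → n = 224 per group.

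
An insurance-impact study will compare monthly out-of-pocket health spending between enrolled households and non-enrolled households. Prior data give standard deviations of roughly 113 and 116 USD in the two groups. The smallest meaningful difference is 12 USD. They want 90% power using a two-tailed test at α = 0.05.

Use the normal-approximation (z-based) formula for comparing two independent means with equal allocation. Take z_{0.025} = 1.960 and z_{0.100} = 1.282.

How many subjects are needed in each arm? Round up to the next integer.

n = 1915 per group

n = (z_{α/2} + z_β)² · (σ₁² + σ₂²) / δ²
  = (1.960 + 1.282)² · (113² + 116² = 26225) / 12²
  = 10.5106 · 26225 / 144
  = 1914.16
Round up → n = 1915 per group.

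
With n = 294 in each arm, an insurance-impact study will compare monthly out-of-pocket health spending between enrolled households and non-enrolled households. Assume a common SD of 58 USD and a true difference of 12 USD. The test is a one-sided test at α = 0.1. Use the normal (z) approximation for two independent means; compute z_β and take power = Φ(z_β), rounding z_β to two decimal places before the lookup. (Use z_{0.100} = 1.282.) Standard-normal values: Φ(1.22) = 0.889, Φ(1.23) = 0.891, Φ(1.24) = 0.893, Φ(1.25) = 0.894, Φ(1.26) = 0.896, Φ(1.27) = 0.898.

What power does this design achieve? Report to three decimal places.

z_β = δ·√(n/(σ₁²+σ₂²)) − z_α
    = 12 · √(294/6728) − 1.282
    = 12 · 0.20904 − 1.282
    = 2.5085 − 1.282 = 1.2265 → 1.23
Power = Φ(1.23) = 0.891.

Power ≈ 0.891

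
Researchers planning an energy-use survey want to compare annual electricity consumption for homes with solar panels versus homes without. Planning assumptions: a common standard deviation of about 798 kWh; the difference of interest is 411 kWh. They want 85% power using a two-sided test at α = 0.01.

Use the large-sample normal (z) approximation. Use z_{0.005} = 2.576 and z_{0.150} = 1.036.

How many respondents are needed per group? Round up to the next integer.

n = 99 per group

n = (z_{α/2} + z_β)² · (σ₁² + σ₂²) / δ²
  = (2.576 + 1.036)² · (2·798² = 1273608) / 411²
  = 13.0465 · 1273608 / 168921
  = 98.37
Round up → n = 99 per group.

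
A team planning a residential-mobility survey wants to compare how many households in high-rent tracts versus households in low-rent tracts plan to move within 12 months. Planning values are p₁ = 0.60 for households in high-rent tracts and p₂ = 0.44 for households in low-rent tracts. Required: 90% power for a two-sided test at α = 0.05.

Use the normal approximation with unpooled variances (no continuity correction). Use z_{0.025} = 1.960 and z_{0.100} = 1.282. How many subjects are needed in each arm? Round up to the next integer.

n = 200 per group

n = (z_{α/2} + z_β)² · [p₁(1−p₁) + p₂(1−p₂)] / (p₁ − p₂)²
  = (1.960 + 1.282)² · (0.60·0.40 + 0.44·0.56) / (0.16)²
  = (3.242)² · (0.2400 + 0.2464) / 0.0256
  = 10.5106 · 0.4864 / 0.0256
  = 199.70
Round up → n = 200 per group.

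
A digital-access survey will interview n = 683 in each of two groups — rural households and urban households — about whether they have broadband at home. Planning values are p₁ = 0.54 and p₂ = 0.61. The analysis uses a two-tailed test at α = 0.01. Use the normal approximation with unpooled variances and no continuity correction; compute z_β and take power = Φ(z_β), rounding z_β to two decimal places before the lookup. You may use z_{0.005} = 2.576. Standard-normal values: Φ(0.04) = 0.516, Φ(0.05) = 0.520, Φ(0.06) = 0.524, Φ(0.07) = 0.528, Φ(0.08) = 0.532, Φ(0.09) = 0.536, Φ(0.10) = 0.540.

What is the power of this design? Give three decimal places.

z_β = |p₁−p₂|·√(n/[p₁q₁+p₂q₂]) − z_{α/2}
    = 0.07 · √(683/0.4863) − 2.576
    = 0.07 · 37.4764 − 2.576
    = 2.6234 − 2.576 = 0.0474 → 0.05
Power = Φ(0.05) = 0.520.

Power ≈ 0.520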